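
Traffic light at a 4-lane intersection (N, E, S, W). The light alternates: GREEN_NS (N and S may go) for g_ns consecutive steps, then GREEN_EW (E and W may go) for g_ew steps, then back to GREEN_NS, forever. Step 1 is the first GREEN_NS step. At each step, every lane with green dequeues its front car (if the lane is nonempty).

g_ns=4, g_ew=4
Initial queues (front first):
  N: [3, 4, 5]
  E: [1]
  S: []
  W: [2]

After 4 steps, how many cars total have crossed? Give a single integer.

Step 1 [NS]: N:car3-GO,E:wait,S:empty,W:wait | queues: N=2 E=1 S=0 W=1
Step 2 [NS]: N:car4-GO,E:wait,S:empty,W:wait | queues: N=1 E=1 S=0 W=1
Step 3 [NS]: N:car5-GO,E:wait,S:empty,W:wait | queues: N=0 E=1 S=0 W=1
Step 4 [NS]: N:empty,E:wait,S:empty,W:wait | queues: N=0 E=1 S=0 W=1
Cars crossed by step 4: 3

Answer: 3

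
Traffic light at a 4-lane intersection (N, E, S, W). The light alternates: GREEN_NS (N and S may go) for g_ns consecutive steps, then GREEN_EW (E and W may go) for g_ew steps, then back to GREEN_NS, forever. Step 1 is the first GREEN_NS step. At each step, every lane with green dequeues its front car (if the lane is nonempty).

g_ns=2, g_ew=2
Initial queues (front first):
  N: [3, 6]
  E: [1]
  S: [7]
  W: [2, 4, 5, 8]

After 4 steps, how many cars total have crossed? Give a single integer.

Step 1 [NS]: N:car3-GO,E:wait,S:car7-GO,W:wait | queues: N=1 E=1 S=0 W=4
Step 2 [NS]: N:car6-GO,E:wait,S:empty,W:wait | queues: N=0 E=1 S=0 W=4
Step 3 [EW]: N:wait,E:car1-GO,S:wait,W:car2-GO | queues: N=0 E=0 S=0 W=3
Step 4 [EW]: N:wait,E:empty,S:wait,W:car4-GO | queues: N=0 E=0 S=0 W=2
Cars crossed by step 4: 6

Answer: 6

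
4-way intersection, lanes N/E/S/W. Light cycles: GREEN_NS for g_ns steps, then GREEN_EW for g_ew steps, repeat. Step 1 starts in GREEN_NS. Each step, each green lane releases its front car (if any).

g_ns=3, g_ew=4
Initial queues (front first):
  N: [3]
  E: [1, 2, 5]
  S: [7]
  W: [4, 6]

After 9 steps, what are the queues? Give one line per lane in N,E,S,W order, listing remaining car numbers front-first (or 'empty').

Step 1 [NS]: N:car3-GO,E:wait,S:car7-GO,W:wait | queues: N=0 E=3 S=0 W=2
Step 2 [NS]: N:empty,E:wait,S:empty,W:wait | queues: N=0 E=3 S=0 W=2
Step 3 [NS]: N:empty,E:wait,S:empty,W:wait | queues: N=0 E=3 S=0 W=2
Step 4 [EW]: N:wait,E:car1-GO,S:wait,W:car4-GO | queues: N=0 E=2 S=0 W=1
Step 5 [EW]: N:wait,E:car2-GO,S:wait,W:car6-GO | queues: N=0 E=1 S=0 W=0
Step 6 [EW]: N:wait,E:car5-GO,S:wait,W:empty | queues: N=0 E=0 S=0 W=0

N: empty
E: empty
S: empty
W: empty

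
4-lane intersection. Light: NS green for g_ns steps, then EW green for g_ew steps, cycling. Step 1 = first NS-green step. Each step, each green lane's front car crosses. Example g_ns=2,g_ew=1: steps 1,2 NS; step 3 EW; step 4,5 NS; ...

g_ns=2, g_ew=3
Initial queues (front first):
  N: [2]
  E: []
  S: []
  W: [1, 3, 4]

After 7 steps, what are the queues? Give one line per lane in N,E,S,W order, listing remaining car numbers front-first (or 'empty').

Step 1 [NS]: N:car2-GO,E:wait,S:empty,W:wait | queues: N=0 E=0 S=0 W=3
Step 2 [NS]: N:empty,E:wait,S:empty,W:wait | queues: N=0 E=0 S=0 W=3
Step 3 [EW]: N:wait,E:empty,S:wait,W:car1-GO | queues: N=0 E=0 S=0 W=2
Step 4 [EW]: N:wait,E:empty,S:wait,W:car3-GO | queues: N=0 E=0 S=0 W=1
Step 5 [EW]: N:wait,E:empty,S:wait,W:car4-GO | queues: N=0 E=0 S=0 W=0

N: empty
E: empty
S: empty
W: empty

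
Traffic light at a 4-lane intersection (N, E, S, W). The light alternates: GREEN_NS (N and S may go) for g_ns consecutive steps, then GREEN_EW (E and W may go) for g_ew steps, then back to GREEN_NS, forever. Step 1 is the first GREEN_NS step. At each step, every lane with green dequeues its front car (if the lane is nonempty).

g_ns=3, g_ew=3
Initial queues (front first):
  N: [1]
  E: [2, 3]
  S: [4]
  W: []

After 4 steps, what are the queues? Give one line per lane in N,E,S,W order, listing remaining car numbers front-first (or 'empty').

Step 1 [NS]: N:car1-GO,E:wait,S:car4-GO,W:wait | queues: N=0 E=2 S=0 W=0
Step 2 [NS]: N:empty,E:wait,S:empty,W:wait | queues: N=0 E=2 S=0 W=0
Step 3 [NS]: N:empty,E:wait,S:empty,W:wait | queues: N=0 E=2 S=0 W=0
Step 4 [EW]: N:wait,E:car2-GO,S:wait,W:empty | queues: N=0 E=1 S=0 W=0

N: empty
E: 3
S: empty
W: empty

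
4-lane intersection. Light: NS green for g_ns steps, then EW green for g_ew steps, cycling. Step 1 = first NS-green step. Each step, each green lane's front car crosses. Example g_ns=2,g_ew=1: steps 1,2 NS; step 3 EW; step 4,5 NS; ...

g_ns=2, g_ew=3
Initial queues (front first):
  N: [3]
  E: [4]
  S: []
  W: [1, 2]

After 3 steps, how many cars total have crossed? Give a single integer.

Step 1 [NS]: N:car3-GO,E:wait,S:empty,W:wait | queues: N=0 E=1 S=0 W=2
Step 2 [NS]: N:empty,E:wait,S:empty,W:wait | queues: N=0 E=1 S=0 W=2
Step 3 [EW]: N:wait,E:car4-GO,S:wait,W:car1-GO | queues: N=0 E=0 S=0 W=1
Cars crossed by step 3: 3

Answer: 3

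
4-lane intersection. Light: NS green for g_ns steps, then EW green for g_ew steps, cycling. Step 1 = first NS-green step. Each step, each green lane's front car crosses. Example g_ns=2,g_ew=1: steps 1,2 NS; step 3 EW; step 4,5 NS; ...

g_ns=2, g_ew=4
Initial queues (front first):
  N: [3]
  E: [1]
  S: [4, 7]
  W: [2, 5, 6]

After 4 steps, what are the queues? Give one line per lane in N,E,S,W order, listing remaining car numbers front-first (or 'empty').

Step 1 [NS]: N:car3-GO,E:wait,S:car4-GO,W:wait | queues: N=0 E=1 S=1 W=3
Step 2 [NS]: N:empty,E:wait,S:car7-GO,W:wait | queues: N=0 E=1 S=0 W=3
Step 3 [EW]: N:wait,E:car1-GO,S:wait,W:car2-GO | queues: N=0 E=0 S=0 W=2
Step 4 [EW]: N:wait,E:empty,S:wait,W:car5-GO | queues: N=0 E=0 S=0 W=1

N: empty
E: empty
S: empty
W: 6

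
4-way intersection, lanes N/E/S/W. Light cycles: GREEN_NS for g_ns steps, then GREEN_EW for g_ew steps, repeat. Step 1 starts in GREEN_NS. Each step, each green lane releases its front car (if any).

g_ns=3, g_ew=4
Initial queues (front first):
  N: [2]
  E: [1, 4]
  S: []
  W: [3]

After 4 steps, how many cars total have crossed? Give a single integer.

Answer: 3

Derivation:
Step 1 [NS]: N:car2-GO,E:wait,S:empty,W:wait | queues: N=0 E=2 S=0 W=1
Step 2 [NS]: N:empty,E:wait,S:empty,W:wait | queues: N=0 E=2 S=0 W=1
Step 3 [NS]: N:empty,E:wait,S:empty,W:wait | queues: N=0 E=2 S=0 W=1
Step 4 [EW]: N:wait,E:car1-GO,S:wait,W:car3-GO | queues: N=0 E=1 S=0 W=0
Cars crossed by step 4: 3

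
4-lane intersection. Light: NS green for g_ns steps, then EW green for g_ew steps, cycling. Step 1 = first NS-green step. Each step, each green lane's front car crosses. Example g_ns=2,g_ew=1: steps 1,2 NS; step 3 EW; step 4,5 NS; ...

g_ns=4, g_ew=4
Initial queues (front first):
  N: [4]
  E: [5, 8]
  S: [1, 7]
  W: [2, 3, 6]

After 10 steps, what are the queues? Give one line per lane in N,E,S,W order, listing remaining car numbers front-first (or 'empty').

Step 1 [NS]: N:car4-GO,E:wait,S:car1-GO,W:wait | queues: N=0 E=2 S=1 W=3
Step 2 [NS]: N:empty,E:wait,S:car7-GO,W:wait | queues: N=0 E=2 S=0 W=3
Step 3 [NS]: N:empty,E:wait,S:empty,W:wait | queues: N=0 E=2 S=0 W=3
Step 4 [NS]: N:empty,E:wait,S:empty,W:wait | queues: N=0 E=2 S=0 W=3
Step 5 [EW]: N:wait,E:car5-GO,S:wait,W:car2-GO | queues: N=0 E=1 S=0 W=2
Step 6 [EW]: N:wait,E:car8-GO,S:wait,W:car3-GO | queues: N=0 E=0 S=0 W=1
Step 7 [EW]: N:wait,E:empty,S:wait,W:car6-GO | queues: N=0 E=0 S=0 W=0

N: empty
E: empty
S: empty
W: empty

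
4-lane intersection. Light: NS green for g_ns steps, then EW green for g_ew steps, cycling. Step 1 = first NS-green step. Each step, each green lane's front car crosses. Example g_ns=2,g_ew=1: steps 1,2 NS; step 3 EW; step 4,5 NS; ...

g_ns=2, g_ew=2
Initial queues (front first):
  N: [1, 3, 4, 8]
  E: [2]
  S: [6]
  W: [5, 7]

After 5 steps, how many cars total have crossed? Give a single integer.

Step 1 [NS]: N:car1-GO,E:wait,S:car6-GO,W:wait | queues: N=3 E=1 S=0 W=2
Step 2 [NS]: N:car3-GO,E:wait,S:empty,W:wait | queues: N=2 E=1 S=0 W=2
Step 3 [EW]: N:wait,E:car2-GO,S:wait,W:car5-GO | queues: N=2 E=0 S=0 W=1
Step 4 [EW]: N:wait,E:empty,S:wait,W:car7-GO | queues: N=2 E=0 S=0 W=0
Step 5 [NS]: N:car4-GO,E:wait,S:empty,W:wait | queues: N=1 E=0 S=0 W=0
Cars crossed by step 5: 7

Answer: 7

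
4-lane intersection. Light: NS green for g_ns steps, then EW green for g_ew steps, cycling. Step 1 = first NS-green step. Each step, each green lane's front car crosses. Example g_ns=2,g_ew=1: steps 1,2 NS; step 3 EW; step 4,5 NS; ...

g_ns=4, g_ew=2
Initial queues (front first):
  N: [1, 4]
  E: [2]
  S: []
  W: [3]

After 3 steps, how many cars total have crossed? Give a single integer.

Step 1 [NS]: N:car1-GO,E:wait,S:empty,W:wait | queues: N=1 E=1 S=0 W=1
Step 2 [NS]: N:car4-GO,E:wait,S:empty,W:wait | queues: N=0 E=1 S=0 W=1
Step 3 [NS]: N:empty,E:wait,S:empty,W:wait | queues: N=0 E=1 S=0 W=1
Cars crossed by step 3: 2

Answer: 2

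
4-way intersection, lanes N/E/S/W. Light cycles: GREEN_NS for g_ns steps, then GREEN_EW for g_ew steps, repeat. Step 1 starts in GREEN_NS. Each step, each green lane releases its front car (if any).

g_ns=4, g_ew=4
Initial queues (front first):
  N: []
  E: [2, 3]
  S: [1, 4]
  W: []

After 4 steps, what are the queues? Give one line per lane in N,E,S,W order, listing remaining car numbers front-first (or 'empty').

Step 1 [NS]: N:empty,E:wait,S:car1-GO,W:wait | queues: N=0 E=2 S=1 W=0
Step 2 [NS]: N:empty,E:wait,S:car4-GO,W:wait | queues: N=0 E=2 S=0 W=0
Step 3 [NS]: N:empty,E:wait,S:empty,W:wait | queues: N=0 E=2 S=0 W=0
Step 4 [NS]: N:empty,E:wait,S:empty,W:wait | queues: N=0 E=2 S=0 W=0

N: empty
E: 2 3
S: empty
W: empty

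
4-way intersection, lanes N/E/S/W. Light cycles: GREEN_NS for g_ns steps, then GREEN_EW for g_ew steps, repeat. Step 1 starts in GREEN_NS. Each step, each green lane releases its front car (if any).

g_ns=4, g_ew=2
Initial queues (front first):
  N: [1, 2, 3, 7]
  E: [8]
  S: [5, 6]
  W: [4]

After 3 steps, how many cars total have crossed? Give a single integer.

Step 1 [NS]: N:car1-GO,E:wait,S:car5-GO,W:wait | queues: N=3 E=1 S=1 W=1
Step 2 [NS]: N:car2-GO,E:wait,S:car6-GO,W:wait | queues: N=2 E=1 S=0 W=1
Step 3 [NS]: N:car3-GO,E:wait,S:empty,W:wait | queues: N=1 E=1 S=0 W=1
Cars crossed by step 3: 5

Answer: 5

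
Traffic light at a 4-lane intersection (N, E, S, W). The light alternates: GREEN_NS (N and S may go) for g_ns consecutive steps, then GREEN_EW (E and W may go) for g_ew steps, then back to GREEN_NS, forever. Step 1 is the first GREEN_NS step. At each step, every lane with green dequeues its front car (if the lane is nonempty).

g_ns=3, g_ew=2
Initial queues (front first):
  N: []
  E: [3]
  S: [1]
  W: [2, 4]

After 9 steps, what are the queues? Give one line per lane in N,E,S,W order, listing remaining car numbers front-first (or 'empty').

Step 1 [NS]: N:empty,E:wait,S:car1-GO,W:wait | queues: N=0 E=1 S=0 W=2
Step 2 [NS]: N:empty,E:wait,S:empty,W:wait | queues: N=0 E=1 S=0 W=2
Step 3 [NS]: N:empty,E:wait,S:empty,W:wait | queues: N=0 E=1 S=0 W=2
Step 4 [EW]: N:wait,E:car3-GO,S:wait,W:car2-GO | queues: N=0 E=0 S=0 W=1
Step 5 [EW]: N:wait,E:empty,S:wait,W:car4-GO | queues: N=0 E=0 S=0 W=0

N: empty
E: empty
S: empty
W: empty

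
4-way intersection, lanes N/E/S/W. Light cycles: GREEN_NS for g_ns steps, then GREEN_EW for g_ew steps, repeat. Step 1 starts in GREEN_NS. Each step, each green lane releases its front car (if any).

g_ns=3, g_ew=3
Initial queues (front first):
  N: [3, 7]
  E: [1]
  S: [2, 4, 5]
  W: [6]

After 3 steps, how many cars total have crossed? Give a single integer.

Answer: 5

Derivation:
Step 1 [NS]: N:car3-GO,E:wait,S:car2-GO,W:wait | queues: N=1 E=1 S=2 W=1
Step 2 [NS]: N:car7-GO,E:wait,S:car4-GO,W:wait | queues: N=0 E=1 S=1 W=1
Step 3 [NS]: N:empty,E:wait,S:car5-GO,W:wait | queues: N=0 E=1 S=0 W=1
Cars crossed by step 3: 5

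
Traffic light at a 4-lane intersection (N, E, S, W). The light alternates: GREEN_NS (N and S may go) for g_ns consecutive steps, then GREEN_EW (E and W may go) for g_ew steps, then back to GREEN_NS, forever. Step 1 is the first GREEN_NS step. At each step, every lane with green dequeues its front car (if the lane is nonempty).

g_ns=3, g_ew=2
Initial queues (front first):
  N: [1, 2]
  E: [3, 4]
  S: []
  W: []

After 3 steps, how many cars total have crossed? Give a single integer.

Answer: 2

Derivation:
Step 1 [NS]: N:car1-GO,E:wait,S:empty,W:wait | queues: N=1 E=2 S=0 W=0
Step 2 [NS]: N:car2-GO,E:wait,S:empty,W:wait | queues: N=0 E=2 S=0 W=0
Step 3 [NS]: N:empty,E:wait,S:empty,W:wait | queues: N=0 E=2 S=0 W=0
Cars crossed by step 3: 2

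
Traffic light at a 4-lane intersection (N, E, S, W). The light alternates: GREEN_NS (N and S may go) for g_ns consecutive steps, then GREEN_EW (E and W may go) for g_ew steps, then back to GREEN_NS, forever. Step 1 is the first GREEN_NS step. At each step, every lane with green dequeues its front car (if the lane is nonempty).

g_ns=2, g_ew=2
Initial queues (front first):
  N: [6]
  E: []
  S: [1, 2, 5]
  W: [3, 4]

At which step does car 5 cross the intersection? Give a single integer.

Step 1 [NS]: N:car6-GO,E:wait,S:car1-GO,W:wait | queues: N=0 E=0 S=2 W=2
Step 2 [NS]: N:empty,E:wait,S:car2-GO,W:wait | queues: N=0 E=0 S=1 W=2
Step 3 [EW]: N:wait,E:empty,S:wait,W:car3-GO | queues: N=0 E=0 S=1 W=1
Step 4 [EW]: N:wait,E:empty,S:wait,W:car4-GO | queues: N=0 E=0 S=1 W=0
Step 5 [NS]: N:empty,E:wait,S:car5-GO,W:wait | queues: N=0 E=0 S=0 W=0
Car 5 crosses at step 5

5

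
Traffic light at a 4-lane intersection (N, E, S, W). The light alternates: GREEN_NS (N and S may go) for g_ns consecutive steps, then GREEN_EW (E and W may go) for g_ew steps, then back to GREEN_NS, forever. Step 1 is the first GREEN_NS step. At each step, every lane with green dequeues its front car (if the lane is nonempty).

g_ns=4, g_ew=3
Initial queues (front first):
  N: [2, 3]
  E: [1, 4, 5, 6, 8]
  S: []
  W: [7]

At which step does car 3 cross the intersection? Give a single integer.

Step 1 [NS]: N:car2-GO,E:wait,S:empty,W:wait | queues: N=1 E=5 S=0 W=1
Step 2 [NS]: N:car3-GO,E:wait,S:empty,W:wait | queues: N=0 E=5 S=0 W=1
Step 3 [NS]: N:empty,E:wait,S:empty,W:wait | queues: N=0 E=5 S=0 W=1
Step 4 [NS]: N:empty,E:wait,S:empty,W:wait | queues: N=0 E=5 S=0 W=1
Step 5 [EW]: N:wait,E:car1-GO,S:wait,W:car7-GO | queues: N=0 E=4 S=0 W=0
Step 6 [EW]: N:wait,E:car4-GO,S:wait,W:empty | queues: N=0 E=3 S=0 W=0
Step 7 [EW]: N:wait,E:car5-GO,S:wait,W:empty | queues: N=0 E=2 S=0 W=0
Step 8 [NS]: N:empty,E:wait,S:empty,W:wait | queues: N=0 E=2 S=0 W=0
Step 9 [NS]: N:empty,E:wait,S:empty,W:wait | queues: N=0 E=2 S=0 W=0
Step 10 [NS]: N:empty,E:wait,S:empty,W:wait | queues: N=0 E=2 S=0 W=0
Step 11 [NS]: N:empty,E:wait,S:empty,W:wait | queues: N=0 E=2 S=0 W=0
Step 12 [EW]: N:wait,E:car6-GO,S:wait,W:empty | queues: N=0 E=1 S=0 W=0
Step 13 [EW]: N:wait,E:car8-GO,S:wait,W:empty | queues: N=0 E=0 S=0 W=0
Car 3 crosses at step 2

2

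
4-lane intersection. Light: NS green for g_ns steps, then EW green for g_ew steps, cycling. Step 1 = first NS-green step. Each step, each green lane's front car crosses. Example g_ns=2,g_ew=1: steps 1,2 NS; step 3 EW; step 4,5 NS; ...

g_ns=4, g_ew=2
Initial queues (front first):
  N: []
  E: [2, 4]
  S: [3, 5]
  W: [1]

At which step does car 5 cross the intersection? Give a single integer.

Step 1 [NS]: N:empty,E:wait,S:car3-GO,W:wait | queues: N=0 E=2 S=1 W=1
Step 2 [NS]: N:empty,E:wait,S:car5-GO,W:wait | queues: N=0 E=2 S=0 W=1
Step 3 [NS]: N:empty,E:wait,S:empty,W:wait | queues: N=0 E=2 S=0 W=1
Step 4 [NS]: N:empty,E:wait,S:empty,W:wait | queues: N=0 E=2 S=0 W=1
Step 5 [EW]: N:wait,E:car2-GO,S:wait,W:car1-GO | queues: N=0 E=1 S=0 W=0
Step 6 [EW]: N:wait,E:car4-GO,S:wait,W:empty | queues: N=0 E=0 S=0 W=0
Car 5 crosses at step 2

2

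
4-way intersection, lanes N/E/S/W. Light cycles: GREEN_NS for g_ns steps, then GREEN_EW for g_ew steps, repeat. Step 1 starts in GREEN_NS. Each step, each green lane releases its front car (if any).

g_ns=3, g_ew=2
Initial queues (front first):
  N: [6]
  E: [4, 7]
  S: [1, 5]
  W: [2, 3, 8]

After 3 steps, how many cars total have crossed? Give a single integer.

Step 1 [NS]: N:car6-GO,E:wait,S:car1-GO,W:wait | queues: N=0 E=2 S=1 W=3
Step 2 [NS]: N:empty,E:wait,S:car5-GO,W:wait | queues: N=0 E=2 S=0 W=3
Step 3 [NS]: N:empty,E:wait,S:empty,W:wait | queues: N=0 E=2 S=0 W=3
Cars crossed by step 3: 3

Answer: 3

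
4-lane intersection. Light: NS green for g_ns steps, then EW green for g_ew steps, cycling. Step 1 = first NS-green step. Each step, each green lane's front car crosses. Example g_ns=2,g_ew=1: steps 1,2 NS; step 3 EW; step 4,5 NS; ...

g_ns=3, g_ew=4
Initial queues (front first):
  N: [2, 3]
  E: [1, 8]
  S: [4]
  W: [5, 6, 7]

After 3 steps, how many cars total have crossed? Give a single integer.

Answer: 3

Derivation:
Step 1 [NS]: N:car2-GO,E:wait,S:car4-GO,W:wait | queues: N=1 E=2 S=0 W=3
Step 2 [NS]: N:car3-GO,E:wait,S:empty,W:wait | queues: N=0 E=2 S=0 W=3
Step 3 [NS]: N:empty,E:wait,S:empty,W:wait | queues: N=0 E=2 S=0 W=3
Cars crossed by step 3: 3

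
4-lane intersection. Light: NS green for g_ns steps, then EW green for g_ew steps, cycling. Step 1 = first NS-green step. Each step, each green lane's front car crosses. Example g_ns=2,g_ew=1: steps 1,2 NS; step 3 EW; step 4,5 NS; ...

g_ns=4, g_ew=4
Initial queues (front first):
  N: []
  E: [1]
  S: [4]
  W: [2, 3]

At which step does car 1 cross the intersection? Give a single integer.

Step 1 [NS]: N:empty,E:wait,S:car4-GO,W:wait | queues: N=0 E=1 S=0 W=2
Step 2 [NS]: N:empty,E:wait,S:empty,W:wait | queues: N=0 E=1 S=0 W=2
Step 3 [NS]: N:empty,E:wait,S:empty,W:wait | queues: N=0 E=1 S=0 W=2
Step 4 [NS]: N:empty,E:wait,S:empty,W:wait | queues: N=0 E=1 S=0 W=2
Step 5 [EW]: N:wait,E:car1-GO,S:wait,W:car2-GO | queues: N=0 E=0 S=0 W=1
Step 6 [EW]: N:wait,E:empty,S:wait,W:car3-GO | queues: N=0 E=0 S=0 W=0
Car 1 crosses at step 5

5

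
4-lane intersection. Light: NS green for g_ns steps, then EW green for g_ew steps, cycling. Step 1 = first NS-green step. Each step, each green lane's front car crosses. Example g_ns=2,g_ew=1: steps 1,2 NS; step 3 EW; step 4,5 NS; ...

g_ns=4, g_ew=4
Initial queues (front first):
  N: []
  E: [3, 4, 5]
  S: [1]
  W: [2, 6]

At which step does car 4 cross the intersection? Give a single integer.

Step 1 [NS]: N:empty,E:wait,S:car1-GO,W:wait | queues: N=0 E=3 S=0 W=2
Step 2 [NS]: N:empty,E:wait,S:empty,W:wait | queues: N=0 E=3 S=0 W=2
Step 3 [NS]: N:empty,E:wait,S:empty,W:wait | queues: N=0 E=3 S=0 W=2
Step 4 [NS]: N:empty,E:wait,S:empty,W:wait | queues: N=0 E=3 S=0 W=2
Step 5 [EW]: N:wait,E:car3-GO,S:wait,W:car2-GO | queues: N=0 E=2 S=0 W=1
Step 6 [EW]: N:wait,E:car4-GO,S:wait,W:car6-GO | queues: N=0 E=1 S=0 W=0
Step 7 [EW]: N:wait,E:car5-GO,S:wait,W:empty | queues: N=0 E=0 S=0 W=0
Car 4 crosses at step 6

6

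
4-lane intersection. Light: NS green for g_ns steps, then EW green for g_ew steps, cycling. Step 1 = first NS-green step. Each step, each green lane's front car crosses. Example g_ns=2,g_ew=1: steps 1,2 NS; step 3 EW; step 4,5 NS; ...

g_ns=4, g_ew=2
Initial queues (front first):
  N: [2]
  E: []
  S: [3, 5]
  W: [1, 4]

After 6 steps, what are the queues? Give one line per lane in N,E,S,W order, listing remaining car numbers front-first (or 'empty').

Step 1 [NS]: N:car2-GO,E:wait,S:car3-GO,W:wait | queues: N=0 E=0 S=1 W=2
Step 2 [NS]: N:empty,E:wait,S:car5-GO,W:wait | queues: N=0 E=0 S=0 W=2
Step 3 [NS]: N:empty,E:wait,S:empty,W:wait | queues: N=0 E=0 S=0 W=2
Step 4 [NS]: N:empty,E:wait,S:empty,W:wait | queues: N=0 E=0 S=0 W=2
Step 5 [EW]: N:wait,E:empty,S:wait,W:car1-GO | queues: N=0 E=0 S=0 W=1
Step 6 [EW]: N:wait,E:empty,S:wait,W:car4-GO | queues: N=0 E=0 S=0 W=0

N: empty
E: empty
S: empty
W: empty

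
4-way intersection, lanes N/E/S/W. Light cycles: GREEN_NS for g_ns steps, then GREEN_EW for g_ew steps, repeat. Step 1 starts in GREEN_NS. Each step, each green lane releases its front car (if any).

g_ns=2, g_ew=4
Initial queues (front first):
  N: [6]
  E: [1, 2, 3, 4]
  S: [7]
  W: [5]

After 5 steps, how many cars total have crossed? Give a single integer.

Step 1 [NS]: N:car6-GO,E:wait,S:car7-GO,W:wait | queues: N=0 E=4 S=0 W=1
Step 2 [NS]: N:empty,E:wait,S:empty,W:wait | queues: N=0 E=4 S=0 W=1
Step 3 [EW]: N:wait,E:car1-GO,S:wait,W:car5-GO | queues: N=0 E=3 S=0 W=0
Step 4 [EW]: N:wait,E:car2-GO,S:wait,W:empty | queues: N=0 E=2 S=0 W=0
Step 5 [EW]: N:wait,E:car3-GO,S:wait,W:empty | queues: N=0 E=1 S=0 W=0
Cars crossed by step 5: 6

Answer: 6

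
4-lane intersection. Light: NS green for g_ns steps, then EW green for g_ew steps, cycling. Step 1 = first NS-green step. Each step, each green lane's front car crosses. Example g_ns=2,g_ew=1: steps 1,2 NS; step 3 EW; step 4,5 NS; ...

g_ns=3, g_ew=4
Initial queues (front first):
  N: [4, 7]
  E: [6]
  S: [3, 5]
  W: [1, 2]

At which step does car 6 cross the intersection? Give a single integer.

Step 1 [NS]: N:car4-GO,E:wait,S:car3-GO,W:wait | queues: N=1 E=1 S=1 W=2
Step 2 [NS]: N:car7-GO,E:wait,S:car5-GO,W:wait | queues: N=0 E=1 S=0 W=2
Step 3 [NS]: N:empty,E:wait,S:empty,W:wait | queues: N=0 E=1 S=0 W=2
Step 4 [EW]: N:wait,E:car6-GO,S:wait,W:car1-GO | queues: N=0 E=0 S=0 W=1
Step 5 [EW]: N:wait,E:empty,S:wait,W:car2-GO | queues: N=0 E=0 S=0 W=0
Car 6 crosses at step 4

4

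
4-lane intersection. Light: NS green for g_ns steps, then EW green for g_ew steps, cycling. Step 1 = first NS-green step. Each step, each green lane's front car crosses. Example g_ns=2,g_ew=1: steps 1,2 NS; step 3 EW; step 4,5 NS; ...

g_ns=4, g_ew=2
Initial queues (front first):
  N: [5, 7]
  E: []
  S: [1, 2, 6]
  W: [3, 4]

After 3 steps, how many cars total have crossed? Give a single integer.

Step 1 [NS]: N:car5-GO,E:wait,S:car1-GO,W:wait | queues: N=1 E=0 S=2 W=2
Step 2 [NS]: N:car7-GO,E:wait,S:car2-GO,W:wait | queues: N=0 E=0 S=1 W=2
Step 3 [NS]: N:empty,E:wait,S:car6-GO,W:wait | queues: N=0 E=0 S=0 W=2
Cars crossed by step 3: 5

Answer: 5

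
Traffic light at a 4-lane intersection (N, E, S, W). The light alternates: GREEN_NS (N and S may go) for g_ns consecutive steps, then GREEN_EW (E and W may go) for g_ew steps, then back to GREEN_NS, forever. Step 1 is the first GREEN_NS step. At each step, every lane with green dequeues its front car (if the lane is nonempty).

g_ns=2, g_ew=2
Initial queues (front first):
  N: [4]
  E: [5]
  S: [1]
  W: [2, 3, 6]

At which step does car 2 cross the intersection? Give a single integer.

Step 1 [NS]: N:car4-GO,E:wait,S:car1-GO,W:wait | queues: N=0 E=1 S=0 W=3
Step 2 [NS]: N:empty,E:wait,S:empty,W:wait | queues: N=0 E=1 S=0 W=3
Step 3 [EW]: N:wait,E:car5-GO,S:wait,W:car2-GO | queues: N=0 E=0 S=0 W=2
Step 4 [EW]: N:wait,E:empty,S:wait,W:car3-GO | queues: N=0 E=0 S=0 W=1
Step 5 [NS]: N:empty,E:wait,S:empty,W:wait | queues: N=0 E=0 S=0 W=1
Step 6 [NS]: N:empty,E:wait,S:empty,W:wait | queues: N=0 E=0 S=0 W=1
Step 7 [EW]: N:wait,E:empty,S:wait,W:car6-GO | queues: N=0 E=0 S=0 W=0
Car 2 crosses at step 3

3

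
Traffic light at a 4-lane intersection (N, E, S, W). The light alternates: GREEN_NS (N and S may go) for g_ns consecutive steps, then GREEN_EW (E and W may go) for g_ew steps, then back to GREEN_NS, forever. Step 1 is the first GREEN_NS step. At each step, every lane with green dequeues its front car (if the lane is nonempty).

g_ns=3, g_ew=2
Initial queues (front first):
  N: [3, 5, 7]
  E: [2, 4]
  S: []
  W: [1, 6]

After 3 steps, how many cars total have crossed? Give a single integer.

Answer: 3

Derivation:
Step 1 [NS]: N:car3-GO,E:wait,S:empty,W:wait | queues: N=2 E=2 S=0 W=2
Step 2 [NS]: N:car5-GO,E:wait,S:empty,W:wait | queues: N=1 E=2 S=0 W=2
Step 3 [NS]: N:car7-GO,E:wait,S:empty,W:wait | queues: N=0 E=2 S=0 W=2
Cars crossed by step 3: 3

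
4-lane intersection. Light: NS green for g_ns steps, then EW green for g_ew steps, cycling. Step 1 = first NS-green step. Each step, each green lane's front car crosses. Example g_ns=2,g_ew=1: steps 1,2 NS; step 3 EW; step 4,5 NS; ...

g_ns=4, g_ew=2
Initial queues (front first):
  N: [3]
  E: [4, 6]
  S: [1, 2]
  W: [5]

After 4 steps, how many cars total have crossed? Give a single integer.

Step 1 [NS]: N:car3-GO,E:wait,S:car1-GO,W:wait | queues: N=0 E=2 S=1 W=1
Step 2 [NS]: N:empty,E:wait,S:car2-GO,W:wait | queues: N=0 E=2 S=0 W=1
Step 3 [NS]: N:empty,E:wait,S:empty,W:wait | queues: N=0 E=2 S=0 W=1
Step 4 [NS]: N:empty,E:wait,S:empty,W:wait | queues: N=0 E=2 S=0 W=1
Cars crossed by step 4: 3

Answer: 3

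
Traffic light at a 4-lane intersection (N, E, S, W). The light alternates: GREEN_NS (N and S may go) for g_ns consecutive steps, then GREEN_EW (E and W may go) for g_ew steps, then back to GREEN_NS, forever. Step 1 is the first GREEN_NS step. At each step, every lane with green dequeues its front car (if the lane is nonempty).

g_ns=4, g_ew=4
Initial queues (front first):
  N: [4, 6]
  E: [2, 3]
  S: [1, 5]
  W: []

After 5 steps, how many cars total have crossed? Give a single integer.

Step 1 [NS]: N:car4-GO,E:wait,S:car1-GO,W:wait | queues: N=1 E=2 S=1 W=0
Step 2 [NS]: N:car6-GO,E:wait,S:car5-GO,W:wait | queues: N=0 E=2 S=0 W=0
Step 3 [NS]: N:empty,E:wait,S:empty,W:wait | queues: N=0 E=2 S=0 W=0
Step 4 [NS]: N:empty,E:wait,S:empty,W:wait | queues: N=0 E=2 S=0 W=0
Step 5 [EW]: N:wait,E:car2-GO,S:wait,W:empty | queues: N=0 E=1 S=0 W=0
Cars crossed by step 5: 5

Answer: 5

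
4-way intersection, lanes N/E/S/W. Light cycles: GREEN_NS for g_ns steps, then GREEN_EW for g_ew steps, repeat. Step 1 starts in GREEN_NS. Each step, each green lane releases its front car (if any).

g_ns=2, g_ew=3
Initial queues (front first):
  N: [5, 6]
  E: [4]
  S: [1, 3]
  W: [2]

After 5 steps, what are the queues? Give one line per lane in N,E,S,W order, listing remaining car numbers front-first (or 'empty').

Step 1 [NS]: N:car5-GO,E:wait,S:car1-GO,W:wait | queues: N=1 E=1 S=1 W=1
Step 2 [NS]: N:car6-GO,E:wait,S:car3-GO,W:wait | queues: N=0 E=1 S=0 W=1
Step 3 [EW]: N:wait,E:car4-GO,S:wait,W:car2-GO | queues: N=0 E=0 S=0 W=0

N: empty
E: empty
S: empty
W: empty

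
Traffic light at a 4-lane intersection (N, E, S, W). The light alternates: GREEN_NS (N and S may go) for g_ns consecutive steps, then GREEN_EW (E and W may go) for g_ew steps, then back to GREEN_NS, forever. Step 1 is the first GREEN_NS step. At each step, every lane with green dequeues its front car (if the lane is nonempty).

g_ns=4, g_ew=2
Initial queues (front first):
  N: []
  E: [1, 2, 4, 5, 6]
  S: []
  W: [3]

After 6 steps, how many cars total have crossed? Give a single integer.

Step 1 [NS]: N:empty,E:wait,S:empty,W:wait | queues: N=0 E=5 S=0 W=1
Step 2 [NS]: N:empty,E:wait,S:empty,W:wait | queues: N=0 E=5 S=0 W=1
Step 3 [NS]: N:empty,E:wait,S:empty,W:wait | queues: N=0 E=5 S=0 W=1
Step 4 [NS]: N:empty,E:wait,S:empty,W:wait | queues: N=0 E=5 S=0 W=1
Step 5 [EW]: N:wait,E:car1-GO,S:wait,W:car3-GO | queues: N=0 E=4 S=0 W=0
Step 6 [EW]: N:wait,E:car2-GO,S:wait,W:empty | queues: N=0 E=3 S=0 W=0
Cars crossed by step 6: 3

Answer: 3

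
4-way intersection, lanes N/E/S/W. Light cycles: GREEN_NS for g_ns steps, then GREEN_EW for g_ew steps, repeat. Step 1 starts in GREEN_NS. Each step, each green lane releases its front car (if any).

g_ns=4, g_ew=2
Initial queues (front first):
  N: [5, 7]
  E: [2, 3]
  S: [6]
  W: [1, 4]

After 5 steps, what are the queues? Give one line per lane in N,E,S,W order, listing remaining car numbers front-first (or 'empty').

Step 1 [NS]: N:car5-GO,E:wait,S:car6-GO,W:wait | queues: N=1 E=2 S=0 W=2
Step 2 [NS]: N:car7-GO,E:wait,S:empty,W:wait | queues: N=0 E=2 S=0 W=2
Step 3 [NS]: N:empty,E:wait,S:empty,W:wait | queues: N=0 E=2 S=0 W=2
Step 4 [NS]: N:empty,E:wait,S:empty,W:wait | queues: N=0 E=2 S=0 W=2
Step 5 [EW]: N:wait,E:car2-GO,S:wait,W:car1-GO | queues: N=0 E=1 S=0 W=1

N: empty
E: 3
S: empty
W: 4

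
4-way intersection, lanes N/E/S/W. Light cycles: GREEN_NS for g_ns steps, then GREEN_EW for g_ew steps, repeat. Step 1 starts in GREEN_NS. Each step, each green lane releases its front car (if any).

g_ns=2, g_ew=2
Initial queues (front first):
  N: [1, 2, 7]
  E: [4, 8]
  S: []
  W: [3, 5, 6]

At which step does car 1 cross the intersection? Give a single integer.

Step 1 [NS]: N:car1-GO,E:wait,S:empty,W:wait | queues: N=2 E=2 S=0 W=3
Step 2 [NS]: N:car2-GO,E:wait,S:empty,W:wait | queues: N=1 E=2 S=0 W=3
Step 3 [EW]: N:wait,E:car4-GO,S:wait,W:car3-GO | queues: N=1 E=1 S=0 W=2
Step 4 [EW]: N:wait,E:car8-GO,S:wait,W:car5-GO | queues: N=1 E=0 S=0 W=1
Step 5 [NS]: N:car7-GO,E:wait,S:empty,W:wait | queues: N=0 E=0 S=0 W=1
Step 6 [NS]: N:empty,E:wait,S:empty,W:wait | queues: N=0 E=0 S=0 W=1
Step 7 [EW]: N:wait,E:empty,S:wait,W:car6-GO | queues: N=0 E=0 S=0 W=0
Car 1 crosses at step 1

1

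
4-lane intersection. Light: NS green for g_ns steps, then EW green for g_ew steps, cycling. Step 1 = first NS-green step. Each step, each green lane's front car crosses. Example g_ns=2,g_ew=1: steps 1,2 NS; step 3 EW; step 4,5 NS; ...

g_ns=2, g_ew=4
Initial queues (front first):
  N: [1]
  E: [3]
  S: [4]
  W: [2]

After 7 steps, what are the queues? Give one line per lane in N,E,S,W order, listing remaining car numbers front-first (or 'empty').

Step 1 [NS]: N:car1-GO,E:wait,S:car4-GO,W:wait | queues: N=0 E=1 S=0 W=1
Step 2 [NS]: N:empty,E:wait,S:empty,W:wait | queues: N=0 E=1 S=0 W=1
Step 3 [EW]: N:wait,E:car3-GO,S:wait,W:car2-GO | queues: N=0 E=0 S=0 W=0

N: empty
E: empty
S: empty
W: empty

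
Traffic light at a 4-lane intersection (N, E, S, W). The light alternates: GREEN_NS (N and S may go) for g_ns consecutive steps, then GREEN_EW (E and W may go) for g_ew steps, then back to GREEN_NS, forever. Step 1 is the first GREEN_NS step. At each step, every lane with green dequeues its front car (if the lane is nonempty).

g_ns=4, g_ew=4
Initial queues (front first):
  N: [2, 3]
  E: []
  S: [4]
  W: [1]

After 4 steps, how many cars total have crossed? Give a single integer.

Step 1 [NS]: N:car2-GO,E:wait,S:car4-GO,W:wait | queues: N=1 E=0 S=0 W=1
Step 2 [NS]: N:car3-GO,E:wait,S:empty,W:wait | queues: N=0 E=0 S=0 W=1
Step 3 [NS]: N:empty,E:wait,S:empty,W:wait | queues: N=0 E=0 S=0 W=1
Step 4 [NS]: N:empty,E:wait,S:empty,W:wait | queues: N=0 E=0 S=0 W=1
Cars crossed by step 4: 3

Answer: 3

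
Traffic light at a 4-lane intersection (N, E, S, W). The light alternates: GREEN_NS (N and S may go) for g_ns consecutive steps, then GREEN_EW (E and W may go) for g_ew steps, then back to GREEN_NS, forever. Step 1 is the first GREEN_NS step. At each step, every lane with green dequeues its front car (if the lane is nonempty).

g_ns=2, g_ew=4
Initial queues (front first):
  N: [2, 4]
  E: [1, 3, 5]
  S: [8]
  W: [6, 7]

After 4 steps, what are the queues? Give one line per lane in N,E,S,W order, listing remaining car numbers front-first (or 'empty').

Step 1 [NS]: N:car2-GO,E:wait,S:car8-GO,W:wait | queues: N=1 E=3 S=0 W=2
Step 2 [NS]: N:car4-GO,E:wait,S:empty,W:wait | queues: N=0 E=3 S=0 W=2
Step 3 [EW]: N:wait,E:car1-GO,S:wait,W:car6-GO | queues: N=0 E=2 S=0 W=1
Step 4 [EW]: N:wait,E:car3-GO,S:wait,W:car7-GO | queues: N=0 E=1 S=0 W=0

N: empty
E: 5
S: empty
W: empty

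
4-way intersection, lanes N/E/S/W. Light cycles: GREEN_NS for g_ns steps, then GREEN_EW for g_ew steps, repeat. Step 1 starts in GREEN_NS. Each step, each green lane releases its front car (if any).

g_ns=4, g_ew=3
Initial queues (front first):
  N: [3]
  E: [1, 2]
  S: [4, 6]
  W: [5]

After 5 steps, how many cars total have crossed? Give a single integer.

Step 1 [NS]: N:car3-GO,E:wait,S:car4-GO,W:wait | queues: N=0 E=2 S=1 W=1
Step 2 [NS]: N:empty,E:wait,S:car6-GO,W:wait | queues: N=0 E=2 S=0 W=1
Step 3 [NS]: N:empty,E:wait,S:empty,W:wait | queues: N=0 E=2 S=0 W=1
Step 4 [NS]: N:empty,E:wait,S:empty,W:wait | queues: N=0 E=2 S=0 W=1
Step 5 [EW]: N:wait,E:car1-GO,S:wait,W:car5-GO | queues: N=0 E=1 S=0 W=0
Cars crossed by step 5: 5

Answer: 5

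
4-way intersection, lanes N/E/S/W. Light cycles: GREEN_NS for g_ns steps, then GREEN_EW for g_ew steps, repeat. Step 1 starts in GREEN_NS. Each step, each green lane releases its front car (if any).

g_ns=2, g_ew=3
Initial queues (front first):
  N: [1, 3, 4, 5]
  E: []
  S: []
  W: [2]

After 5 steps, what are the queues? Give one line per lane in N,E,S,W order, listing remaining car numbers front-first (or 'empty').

Step 1 [NS]: N:car1-GO,E:wait,S:empty,W:wait | queues: N=3 E=0 S=0 W=1
Step 2 [NS]: N:car3-GO,E:wait,S:empty,W:wait | queues: N=2 E=0 S=0 W=1
Step 3 [EW]: N:wait,E:empty,S:wait,W:car2-GO | queues: N=2 E=0 S=0 W=0
Step 4 [EW]: N:wait,E:empty,S:wait,W:empty | queues: N=2 E=0 S=0 W=0
Step 5 [EW]: N:wait,E:empty,S:wait,W:empty | queues: N=2 E=0 S=0 W=0

N: 4 5
E: empty
S: empty
W: empty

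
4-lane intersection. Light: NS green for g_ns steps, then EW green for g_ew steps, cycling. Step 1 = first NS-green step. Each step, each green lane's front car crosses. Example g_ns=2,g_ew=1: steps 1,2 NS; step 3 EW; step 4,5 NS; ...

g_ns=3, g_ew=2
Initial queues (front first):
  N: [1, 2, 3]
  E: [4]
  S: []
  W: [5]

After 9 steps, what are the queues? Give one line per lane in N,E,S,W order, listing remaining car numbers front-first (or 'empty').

Step 1 [NS]: N:car1-GO,E:wait,S:empty,W:wait | queues: N=2 E=1 S=0 W=1
Step 2 [NS]: N:car2-GO,E:wait,S:empty,W:wait | queues: N=1 E=1 S=0 W=1
Step 3 [NS]: N:car3-GO,E:wait,S:empty,W:wait | queues: N=0 E=1 S=0 W=1
Step 4 [EW]: N:wait,E:car4-GO,S:wait,W:car5-GO | queues: N=0 E=0 S=0 W=0

N: empty
E: empty
S: empty
W: empty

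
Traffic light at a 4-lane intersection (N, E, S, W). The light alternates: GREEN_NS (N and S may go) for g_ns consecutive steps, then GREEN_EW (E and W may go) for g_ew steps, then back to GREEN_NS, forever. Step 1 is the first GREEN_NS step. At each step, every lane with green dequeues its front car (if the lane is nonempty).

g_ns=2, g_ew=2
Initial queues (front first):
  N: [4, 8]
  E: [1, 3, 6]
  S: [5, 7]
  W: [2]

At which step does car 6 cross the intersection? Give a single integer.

Step 1 [NS]: N:car4-GO,E:wait,S:car5-GO,W:wait | queues: N=1 E=3 S=1 W=1
Step 2 [NS]: N:car8-GO,E:wait,S:car7-GO,W:wait | queues: N=0 E=3 S=0 W=1
Step 3 [EW]: N:wait,E:car1-GO,S:wait,W:car2-GO | queues: N=0 E=2 S=0 W=0
Step 4 [EW]: N:wait,E:car3-GO,S:wait,W:empty | queues: N=0 E=1 S=0 W=0
Step 5 [NS]: N:empty,E:wait,S:empty,W:wait | queues: N=0 E=1 S=0 W=0
Step 6 [NS]: N:empty,E:wait,S:empty,W:wait | queues: N=0 E=1 S=0 W=0
Step 7 [EW]: N:wait,E:car6-GO,S:wait,W:empty | queues: N=0 E=0 S=0 W=0
Car 6 crosses at step 7

7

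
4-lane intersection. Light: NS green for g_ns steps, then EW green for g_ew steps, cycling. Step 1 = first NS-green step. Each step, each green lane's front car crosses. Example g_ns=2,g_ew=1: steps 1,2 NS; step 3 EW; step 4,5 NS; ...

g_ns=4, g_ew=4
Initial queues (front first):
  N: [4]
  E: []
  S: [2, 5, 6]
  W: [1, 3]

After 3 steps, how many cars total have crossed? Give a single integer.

Answer: 4

Derivation:
Step 1 [NS]: N:car4-GO,E:wait,S:car2-GO,W:wait | queues: N=0 E=0 S=2 W=2
Step 2 [NS]: N:empty,E:wait,S:car5-GO,W:wait | queues: N=0 E=0 S=1 W=2
Step 3 [NS]: N:empty,E:wait,S:car6-GO,W:wait | queues: N=0 E=0 S=0 W=2
Cars crossed by step 3: 4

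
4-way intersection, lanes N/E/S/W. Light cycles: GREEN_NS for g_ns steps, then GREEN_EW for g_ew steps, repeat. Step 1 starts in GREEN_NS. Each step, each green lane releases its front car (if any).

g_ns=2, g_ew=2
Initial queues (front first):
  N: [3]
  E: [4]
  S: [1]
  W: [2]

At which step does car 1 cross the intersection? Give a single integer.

Step 1 [NS]: N:car3-GO,E:wait,S:car1-GO,W:wait | queues: N=0 E=1 S=0 W=1
Step 2 [NS]: N:empty,E:wait,S:empty,W:wait | queues: N=0 E=1 S=0 W=1
Step 3 [EW]: N:wait,E:car4-GO,S:wait,W:car2-GO | queues: N=0 E=0 S=0 W=0
Car 1 crosses at step 1

1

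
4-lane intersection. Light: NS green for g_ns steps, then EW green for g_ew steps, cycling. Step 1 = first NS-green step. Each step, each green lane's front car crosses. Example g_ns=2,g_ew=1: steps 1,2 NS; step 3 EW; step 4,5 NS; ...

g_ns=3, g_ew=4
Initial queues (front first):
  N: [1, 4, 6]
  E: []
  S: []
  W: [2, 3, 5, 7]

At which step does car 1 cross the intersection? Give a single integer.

Step 1 [NS]: N:car1-GO,E:wait,S:empty,W:wait | queues: N=2 E=0 S=0 W=4
Step 2 [NS]: N:car4-GO,E:wait,S:empty,W:wait | queues: N=1 E=0 S=0 W=4
Step 3 [NS]: N:car6-GO,E:wait,S:empty,W:wait | queues: N=0 E=0 S=0 W=4
Step 4 [EW]: N:wait,E:empty,S:wait,W:car2-GO | queues: N=0 E=0 S=0 W=3
Step 5 [EW]: N:wait,E:empty,S:wait,W:car3-GO | queues: N=0 E=0 S=0 W=2
Step 6 [EW]: N:wait,E:empty,S:wait,W:car5-GO | queues: N=0 E=0 S=0 W=1
Step 7 [EW]: N:wait,E:empty,S:wait,W:car7-GO | queues: N=0 E=0 S=0 W=0
Car 1 crosses at step 1

1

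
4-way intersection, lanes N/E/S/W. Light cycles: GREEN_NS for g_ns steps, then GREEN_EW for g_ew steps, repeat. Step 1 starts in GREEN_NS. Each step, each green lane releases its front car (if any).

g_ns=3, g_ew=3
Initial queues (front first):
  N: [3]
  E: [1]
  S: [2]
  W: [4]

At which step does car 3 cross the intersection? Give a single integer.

Step 1 [NS]: N:car3-GO,E:wait,S:car2-GO,W:wait | queues: N=0 E=1 S=0 W=1
Step 2 [NS]: N:empty,E:wait,S:empty,W:wait | queues: N=0 E=1 S=0 W=1
Step 3 [NS]: N:empty,E:wait,S:empty,W:wait | queues: N=0 E=1 S=0 W=1
Step 4 [EW]: N:wait,E:car1-GO,S:wait,W:car4-GO | queues: N=0 E=0 S=0 W=0
Car 3 crosses at step 1

1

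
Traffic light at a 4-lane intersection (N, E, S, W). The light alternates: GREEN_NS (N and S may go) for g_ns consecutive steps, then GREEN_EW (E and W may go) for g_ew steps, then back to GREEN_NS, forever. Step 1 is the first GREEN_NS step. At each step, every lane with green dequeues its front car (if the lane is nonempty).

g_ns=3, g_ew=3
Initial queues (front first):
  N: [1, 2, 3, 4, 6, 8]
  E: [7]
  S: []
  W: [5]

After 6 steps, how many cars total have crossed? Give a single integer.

Step 1 [NS]: N:car1-GO,E:wait,S:empty,W:wait | queues: N=5 E=1 S=0 W=1
Step 2 [NS]: N:car2-GO,E:wait,S:empty,W:wait | queues: N=4 E=1 S=0 W=1
Step 3 [NS]: N:car3-GO,E:wait,S:empty,W:wait | queues: N=3 E=1 S=0 W=1
Step 4 [EW]: N:wait,E:car7-GO,S:wait,W:car5-GO | queues: N=3 E=0 S=0 W=0
Step 5 [EW]: N:wait,E:empty,S:wait,W:empty | queues: N=3 E=0 S=0 W=0
Step 6 [EW]: N:wait,E:empty,S:wait,W:empty | queues: N=3 E=0 S=0 W=0
Cars crossed by step 6: 5

Answer: 5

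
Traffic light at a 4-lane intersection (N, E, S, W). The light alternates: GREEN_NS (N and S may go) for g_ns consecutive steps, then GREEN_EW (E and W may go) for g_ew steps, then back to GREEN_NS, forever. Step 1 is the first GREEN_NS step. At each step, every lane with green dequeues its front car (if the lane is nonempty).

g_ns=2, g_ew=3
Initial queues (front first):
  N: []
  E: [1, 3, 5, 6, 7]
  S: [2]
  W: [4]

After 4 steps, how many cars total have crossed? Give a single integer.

Answer: 4

Derivation:
Step 1 [NS]: N:empty,E:wait,S:car2-GO,W:wait | queues: N=0 E=5 S=0 W=1
Step 2 [NS]: N:empty,E:wait,S:empty,W:wait | queues: N=0 E=5 S=0 W=1
Step 3 [EW]: N:wait,E:car1-GO,S:wait,W:car4-GO | queues: N=0 E=4 S=0 W=0
Step 4 [EW]: N:wait,E:car3-GO,S:wait,W:empty | queues: N=0 E=3 S=0 W=0
Cars crossed by step 4: 4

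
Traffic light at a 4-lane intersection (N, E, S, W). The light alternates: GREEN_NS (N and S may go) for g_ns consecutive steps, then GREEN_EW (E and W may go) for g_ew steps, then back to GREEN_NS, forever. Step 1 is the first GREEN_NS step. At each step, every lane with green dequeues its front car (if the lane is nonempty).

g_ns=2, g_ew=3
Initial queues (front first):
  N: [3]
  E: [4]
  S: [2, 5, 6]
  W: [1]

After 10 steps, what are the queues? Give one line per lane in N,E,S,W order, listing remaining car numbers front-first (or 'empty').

Step 1 [NS]: N:car3-GO,E:wait,S:car2-GO,W:wait | queues: N=0 E=1 S=2 W=1
Step 2 [NS]: N:empty,E:wait,S:car5-GO,W:wait | queues: N=0 E=1 S=1 W=1
Step 3 [EW]: N:wait,E:car4-GO,S:wait,W:car1-GO | queues: N=0 E=0 S=1 W=0
Step 4 [EW]: N:wait,E:empty,S:wait,W:empty | queues: N=0 E=0 S=1 W=0
Step 5 [EW]: N:wait,E:empty,S:wait,W:empty | queues: N=0 E=0 S=1 W=0
Step 6 [NS]: N:empty,E:wait,S:car6-GO,W:wait | queues: N=0 E=0 S=0 W=0

N: empty
E: empty
S: empty
W: empty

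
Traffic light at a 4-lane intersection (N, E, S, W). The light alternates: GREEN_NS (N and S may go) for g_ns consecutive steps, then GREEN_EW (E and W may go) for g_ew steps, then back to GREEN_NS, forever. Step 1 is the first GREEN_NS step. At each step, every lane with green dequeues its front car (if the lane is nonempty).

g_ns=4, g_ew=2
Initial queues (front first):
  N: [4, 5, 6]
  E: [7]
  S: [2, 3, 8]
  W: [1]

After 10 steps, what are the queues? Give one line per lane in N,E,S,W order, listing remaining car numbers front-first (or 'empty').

Step 1 [NS]: N:car4-GO,E:wait,S:car2-GO,W:wait | queues: N=2 E=1 S=2 W=1
Step 2 [NS]: N:car5-GO,E:wait,S:car3-GO,W:wait | queues: N=1 E=1 S=1 W=1
Step 3 [NS]: N:car6-GO,E:wait,S:car8-GO,W:wait | queues: N=0 E=1 S=0 W=1
Step 4 [NS]: N:empty,E:wait,S:empty,W:wait | queues: N=0 E=1 S=0 W=1
Step 5 [EW]: N:wait,E:car7-GO,S:wait,W:car1-GO | queues: N=0 E=0 S=0 W=0

N: empty
E: empty
S: empty
W: empty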